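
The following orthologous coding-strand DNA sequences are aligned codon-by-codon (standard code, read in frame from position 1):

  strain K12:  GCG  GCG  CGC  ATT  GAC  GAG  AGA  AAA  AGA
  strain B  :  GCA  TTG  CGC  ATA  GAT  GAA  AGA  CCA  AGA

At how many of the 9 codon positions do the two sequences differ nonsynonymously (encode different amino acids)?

Codon 1: GCG Ala / GCA Ala — synonymous.
Codon 2: GCG Ala / TTG Leu — nonsynonymous.
Codon 3: CGC Arg / CGC Arg — identical.
Codon 4: ATT Ile / ATA Ile — synonymous.
Codon 5: GAC Asp / GAT Asp — synonymous.
Codon 6: GAG Glu / GAA Glu — synonymous.
Codon 7: AGA Arg / AGA Arg — identical.
Codon 8: AAA Lys / CCA Pro — nonsynonymous.
Codon 9: AGA Arg / AGA Arg — identical.
Nonsynonymous differences: 2.

2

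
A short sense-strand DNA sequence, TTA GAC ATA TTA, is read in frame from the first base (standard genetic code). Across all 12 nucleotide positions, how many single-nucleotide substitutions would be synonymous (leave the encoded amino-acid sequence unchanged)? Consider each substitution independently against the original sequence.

Codon 1 (TTA, Leu): 2 synonymous substitutions.
Codon 2 (GAC, Asp): 1 synonymous substitution.
Codon 3 (ATA, Ile): 2 synonymous substitutions.
Codon 4 (TTA, Leu): 2 synonymous substitutions.
Total: 2 + 1 + 2 + 2 = 7.

7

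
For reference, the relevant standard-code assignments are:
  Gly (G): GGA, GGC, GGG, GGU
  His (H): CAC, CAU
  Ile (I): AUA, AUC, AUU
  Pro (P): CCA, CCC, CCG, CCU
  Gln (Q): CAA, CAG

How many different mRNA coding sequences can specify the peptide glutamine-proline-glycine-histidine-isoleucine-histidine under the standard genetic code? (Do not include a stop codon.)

Gln: 2 codons.
Pro: 4 codons.
Gly: 4 codons.
His: 2 codons.
Ile: 3 codons.
His: 2 codons.
2 × 4 × 4 × 2 × 3 × 2 = 384.

384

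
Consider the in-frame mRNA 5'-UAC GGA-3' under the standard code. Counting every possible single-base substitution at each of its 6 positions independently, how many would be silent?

Codon 1 (UAC, Tyr): 1 synonymous substitution.
Codon 2 (GGA, Gly): 3 synonymous substitutions.
Total: 1 + 3 = 4.

4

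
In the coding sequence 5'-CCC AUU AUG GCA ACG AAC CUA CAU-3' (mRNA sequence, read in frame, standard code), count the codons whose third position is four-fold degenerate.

4

Codon 1 CCC (Pro): third position 4-fold.
Codon 2 AUU (Ile): third position 3-fold.
Codon 3 AUG (Met): third position 1-fold.
Codon 4 GCA (Ala): third position 4-fold.
Codon 5 ACG (Thr): third position 4-fold.
Codon 6 AAC (Asn): third position 2-fold.
Codon 7 CUA (Leu): third position 4-fold.
Codon 8 CAU (His): third position 2-fold.
Four-fold degenerate third positions: 4.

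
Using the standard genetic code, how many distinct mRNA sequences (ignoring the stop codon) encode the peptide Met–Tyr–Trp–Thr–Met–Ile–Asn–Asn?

Met: 1 codon.
Tyr: 2 codons.
Trp: 1 codon.
Thr: 4 codons.
Met: 1 codon.
Ile: 3 codons.
Asn: 2 codons.
Asn: 2 codons.
1 × 2 × 1 × 4 × 1 × 3 × 2 × 2 = 96.

96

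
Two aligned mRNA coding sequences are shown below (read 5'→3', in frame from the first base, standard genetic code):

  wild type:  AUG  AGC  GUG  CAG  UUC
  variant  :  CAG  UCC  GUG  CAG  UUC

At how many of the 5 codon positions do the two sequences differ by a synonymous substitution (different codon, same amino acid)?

1

Codon 1: AUG Met / CAG Gln — nonsynonymous.
Codon 2: AGC Ser / UCC Ser — synonymous.
Codon 3: GUG Val / GUG Val — identical.
Codon 4: CAG Gln / CAG Gln — identical.
Codon 5: UUC Phe / UUC Phe — identical.
Synonymous differences: 1.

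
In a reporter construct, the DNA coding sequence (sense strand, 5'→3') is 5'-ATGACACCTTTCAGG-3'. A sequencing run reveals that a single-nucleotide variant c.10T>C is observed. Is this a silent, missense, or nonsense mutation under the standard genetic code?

Position 10 falls in codon 4: TTC → Phe.
After the substitution the codon is CTC → Leu.
Phe ≠ Leu, so this is a missense mutation.

missense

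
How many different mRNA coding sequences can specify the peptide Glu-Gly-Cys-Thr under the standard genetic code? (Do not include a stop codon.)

Glu: 2 codons.
Gly: 4 codons.
Cys: 2 codons.
Thr: 4 codons.
2 × 4 × 2 × 4 = 64.

64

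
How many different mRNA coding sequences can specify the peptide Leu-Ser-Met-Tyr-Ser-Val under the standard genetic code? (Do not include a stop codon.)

Leu: 6 codons.
Ser: 6 codons.
Met: 1 codon.
Tyr: 2 codons.
Ser: 6 codons.
Val: 4 codons.
6 × 6 × 1 × 2 × 6 × 4 = 1728.

1728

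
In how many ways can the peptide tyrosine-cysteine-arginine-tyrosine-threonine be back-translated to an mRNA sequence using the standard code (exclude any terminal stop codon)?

192

Tyr: 2 codons.
Cys: 2 codons.
Arg: 6 codons.
Tyr: 2 codons.
Thr: 4 codons.
2 × 2 × 6 × 2 × 4 = 192.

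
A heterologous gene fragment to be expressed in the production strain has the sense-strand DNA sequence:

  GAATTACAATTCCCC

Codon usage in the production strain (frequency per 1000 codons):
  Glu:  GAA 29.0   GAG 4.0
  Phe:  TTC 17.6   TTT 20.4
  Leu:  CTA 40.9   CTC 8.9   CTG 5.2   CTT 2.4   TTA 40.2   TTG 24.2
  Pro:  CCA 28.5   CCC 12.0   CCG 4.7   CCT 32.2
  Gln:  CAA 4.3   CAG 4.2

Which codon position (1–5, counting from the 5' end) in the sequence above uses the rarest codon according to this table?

Codon 1 GAA (Glu): 29.0 per 1000.
Codon 2 TTA (Leu): 40.2 per 1000.
Codon 3 CAA (Gln): 4.3 per 1000.
Codon 4 TTC (Phe): 17.6 per 1000.
Codon 5 CCC (Pro): 12.0 per 1000.
Lowest frequency is 4.3 at codon 3.

3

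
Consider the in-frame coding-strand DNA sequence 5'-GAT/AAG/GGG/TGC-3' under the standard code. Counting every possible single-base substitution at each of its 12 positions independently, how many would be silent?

Codon 1 (GAT, Asp): 1 synonymous substitution.
Codon 2 (AAG, Lys): 1 synonymous substitution.
Codon 3 (GGG, Gly): 3 synonymous substitutions.
Codon 4 (TGC, Cys): 1 synonymous substitution.
Total: 1 + 1 + 3 + 1 = 6.

6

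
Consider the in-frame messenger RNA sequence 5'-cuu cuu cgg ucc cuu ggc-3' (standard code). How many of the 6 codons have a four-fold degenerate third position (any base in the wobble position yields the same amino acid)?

6

Codon 1 CUU (Leu): third position 4-fold.
Codon 2 CUU (Leu): third position 4-fold.
Codon 3 CGG (Arg): third position 4-fold.
Codon 4 UCC (Ser): third position 4-fold.
Codon 5 CUU (Leu): third position 4-fold.
Codon 6 GGC (Gly): third position 4-fold.
Four-fold degenerate third positions: 6.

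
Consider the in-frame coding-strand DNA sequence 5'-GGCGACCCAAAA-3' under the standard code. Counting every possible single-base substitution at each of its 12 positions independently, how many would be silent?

Codon 1 (GGC, Gly): 3 synonymous substitutions.
Codon 2 (GAC, Asp): 1 synonymous substitution.
Codon 3 (CCA, Pro): 3 synonymous substitutions.
Codon 4 (AAA, Lys): 1 synonymous substitution.
Total: 3 + 1 + 3 + 1 = 8.

8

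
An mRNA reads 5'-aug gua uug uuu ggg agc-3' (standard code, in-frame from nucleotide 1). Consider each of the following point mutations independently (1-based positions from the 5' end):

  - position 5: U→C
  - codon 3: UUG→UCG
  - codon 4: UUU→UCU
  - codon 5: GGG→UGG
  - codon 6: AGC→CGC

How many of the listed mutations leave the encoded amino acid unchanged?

0

Codon 2: GUA (Val) → GCA (Ala) — missense.
Codon 3: UUG (Leu) → UCG (Ser) — missense.
Codon 4: UUU (Phe) → UCU (Ser) — missense.
Codon 5: GGG (Gly) → UGG (Trp) — missense.
Codon 6: AGC (Ser) → CGC (Arg) — missense.
Synonymous: 0 of 5.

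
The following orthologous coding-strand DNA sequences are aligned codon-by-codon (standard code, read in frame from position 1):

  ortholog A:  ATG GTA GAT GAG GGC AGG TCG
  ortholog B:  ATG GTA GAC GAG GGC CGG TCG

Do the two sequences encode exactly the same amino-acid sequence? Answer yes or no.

Codon 1: ATG Met / ATG Met — identical.
Codon 2: GTA Val / GTA Val — identical.
Codon 3: GAT Asp / GAC Asp — synonymous.
Codon 4: GAG Glu / GAG Glu — identical.
Codon 5: GGC Gly / GGC Gly — identical.
Codon 6: AGG Arg / CGG Arg — synonymous.
Codon 7: TCG Ser / TCG Ser — identical.
Nonsynonymous differences: 0 → same protein.

yes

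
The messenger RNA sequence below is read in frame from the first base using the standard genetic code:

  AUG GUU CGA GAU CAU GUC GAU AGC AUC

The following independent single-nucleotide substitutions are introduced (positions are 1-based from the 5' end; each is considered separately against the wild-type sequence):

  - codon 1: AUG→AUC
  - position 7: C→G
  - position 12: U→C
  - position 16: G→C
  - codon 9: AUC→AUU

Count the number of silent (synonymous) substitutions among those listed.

Codon 1: AUG (Met) → AUC (Ile) — missense.
Codon 3: CGA (Arg) → GGA (Gly) — missense.
Codon 4: GAU (Asp) → GAC (Asp) — synonymous.
Codon 6: GUC (Val) → CUC (Leu) — missense.
Codon 9: AUC (Ile) → AUU (Ile) — synonymous.
Synonymous: 2 of 5.

2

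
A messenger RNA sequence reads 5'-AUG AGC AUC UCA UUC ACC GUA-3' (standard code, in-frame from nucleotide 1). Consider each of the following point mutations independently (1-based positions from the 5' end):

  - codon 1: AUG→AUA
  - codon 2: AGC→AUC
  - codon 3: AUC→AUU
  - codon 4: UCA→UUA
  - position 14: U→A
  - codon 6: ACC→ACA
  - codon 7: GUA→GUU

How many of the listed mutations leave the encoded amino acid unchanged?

Codon 1: AUG (Met) → AUA (Ile) — missense.
Codon 2: AGC (Ser) → AUC (Ile) — missense.
Codon 3: AUC (Ile) → AUU (Ile) — synonymous.
Codon 4: UCA (Ser) → UUA (Leu) — missense.
Codon 5: UUC (Phe) → UAC (Tyr) — missense.
Codon 6: ACC (Thr) → ACA (Thr) — synonymous.
Codon 7: GUA (Val) → GUU (Val) — synonymous.
Synonymous: 3 of 7.

3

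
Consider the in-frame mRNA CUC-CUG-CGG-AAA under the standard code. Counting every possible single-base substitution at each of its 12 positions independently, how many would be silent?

12

Codon 1 (CUC, Leu): 3 synonymous substitutions.
Codon 2 (CUG, Leu): 4 synonymous substitutions.
Codon 3 (CGG, Arg): 4 synonymous substitutions.
Codon 4 (AAA, Lys): 1 synonymous substitution.
Total: 3 + 4 + 4 + 1 = 12.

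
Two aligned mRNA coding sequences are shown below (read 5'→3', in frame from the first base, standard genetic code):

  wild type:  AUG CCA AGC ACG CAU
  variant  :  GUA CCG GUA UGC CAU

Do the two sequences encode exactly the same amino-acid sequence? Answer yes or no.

no

Codon 1: AUG Met / GUA Val — nonsynonymous.
Codon 2: CCA Pro / CCG Pro — synonymous.
Codon 3: AGC Ser / GUA Val — nonsynonymous.
Codon 4: ACG Thr / UGC Cys — nonsynonymous.
Codon 5: CAU His / CAU His — identical.
Nonsynonymous differences: 3 → different protein.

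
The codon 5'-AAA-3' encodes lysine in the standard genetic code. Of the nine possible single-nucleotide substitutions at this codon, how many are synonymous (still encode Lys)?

1

Position 1: none → 0 synonymous.
Position 2: none → 0 synonymous.
Position 3: AAG → 1 synonymous.
Total: 0 + 0 + 1 = 1.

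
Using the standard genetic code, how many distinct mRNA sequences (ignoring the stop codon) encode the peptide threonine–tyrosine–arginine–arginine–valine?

1152

Thr: 4 codons.
Tyr: 2 codons.
Arg: 6 codons.
Arg: 6 codons.
Val: 4 codons.
4 × 2 × 6 × 6 × 4 = 1152.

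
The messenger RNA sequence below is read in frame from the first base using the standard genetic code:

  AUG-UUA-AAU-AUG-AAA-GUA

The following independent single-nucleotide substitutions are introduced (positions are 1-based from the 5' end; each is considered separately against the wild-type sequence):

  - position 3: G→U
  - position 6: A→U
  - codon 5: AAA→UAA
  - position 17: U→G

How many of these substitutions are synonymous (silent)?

0

Codon 1: AUG (Met) → AUU (Ile) — missense.
Codon 2: UUA (Leu) → UUU (Phe) — missense.
Codon 5: AAA (Lys) → UAA (Stop) — nonsense.
Codon 6: GUA (Val) → GGA (Gly) — missense.
Synonymous: 0 of 4.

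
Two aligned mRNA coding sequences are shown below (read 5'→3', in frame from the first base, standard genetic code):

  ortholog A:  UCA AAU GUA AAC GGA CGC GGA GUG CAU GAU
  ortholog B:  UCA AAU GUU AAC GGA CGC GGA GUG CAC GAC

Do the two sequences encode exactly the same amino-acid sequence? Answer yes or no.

yes

Codon 1: UCA Ser / UCA Ser — identical.
Codon 2: AAU Asn / AAU Asn — identical.
Codon 3: GUA Val / GUU Val — synonymous.
Codon 4: AAC Asn / AAC Asn — identical.
Codon 5: GGA Gly / GGA Gly — identical.
Codon 6: CGC Arg / CGC Arg — identical.
Codon 7: GGA Gly / GGA Gly — identical.
Codon 8: GUG Val / GUG Val — identical.
Codon 9: CAU His / CAC His — synonymous.
Codon 10: GAU Asp / GAC Asp — synonymous.
Nonsynonymous differences: 0 → same protein.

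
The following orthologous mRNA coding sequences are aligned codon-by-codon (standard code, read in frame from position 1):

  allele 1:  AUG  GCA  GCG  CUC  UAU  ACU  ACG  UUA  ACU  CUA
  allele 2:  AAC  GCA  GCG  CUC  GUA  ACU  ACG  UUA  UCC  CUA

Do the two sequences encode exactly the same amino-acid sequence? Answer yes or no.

no

Codon 1: AUG Met / AAC Asn — nonsynonymous.
Codon 2: GCA Ala / GCA Ala — identical.
Codon 3: GCG Ala / GCG Ala — identical.
Codon 4: CUC Leu / CUC Leu — identical.
Codon 5: UAU Tyr / GUA Val — nonsynonymous.
Codon 6: ACU Thr / ACU Thr — identical.
Codon 7: ACG Thr / ACG Thr — identical.
Codon 8: UUA Leu / UUA Leu — identical.
Codon 9: ACU Thr / UCC Ser — nonsynonymous.
Codon 10: CUA Leu / CUA Leu — identical.
Nonsynonymous differences: 3 → different protein.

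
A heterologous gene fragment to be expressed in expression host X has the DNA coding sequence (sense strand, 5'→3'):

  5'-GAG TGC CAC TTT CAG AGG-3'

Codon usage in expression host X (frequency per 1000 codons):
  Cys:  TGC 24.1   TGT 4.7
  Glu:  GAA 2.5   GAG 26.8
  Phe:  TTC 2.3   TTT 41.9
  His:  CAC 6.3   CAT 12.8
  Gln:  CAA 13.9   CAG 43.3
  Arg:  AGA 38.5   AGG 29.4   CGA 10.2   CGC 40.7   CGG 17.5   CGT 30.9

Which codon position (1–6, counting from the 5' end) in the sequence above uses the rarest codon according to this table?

3

Codon 1 GAG (Glu): 26.8 per 1000.
Codon 2 TGC (Cys): 24.1 per 1000.
Codon 3 CAC (His): 6.3 per 1000.
Codon 4 TTT (Phe): 41.9 per 1000.
Codon 5 CAG (Gln): 43.3 per 1000.
Codon 6 AGG (Arg): 29.4 per 1000.
Lowest frequency is 6.3 at codon 3.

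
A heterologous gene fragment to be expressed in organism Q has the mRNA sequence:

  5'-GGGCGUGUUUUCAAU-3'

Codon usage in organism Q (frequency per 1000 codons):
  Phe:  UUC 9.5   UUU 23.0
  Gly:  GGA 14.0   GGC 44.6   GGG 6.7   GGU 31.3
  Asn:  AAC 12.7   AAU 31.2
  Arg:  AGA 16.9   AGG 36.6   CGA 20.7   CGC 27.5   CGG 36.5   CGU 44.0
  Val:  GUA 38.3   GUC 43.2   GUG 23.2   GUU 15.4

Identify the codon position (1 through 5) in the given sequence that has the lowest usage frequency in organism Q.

Codon 1 GGG (Gly): 6.7 per 1000.
Codon 2 CGU (Arg): 44.0 per 1000.
Codon 3 GUU (Val): 15.4 per 1000.
Codon 4 UUC (Phe): 9.5 per 1000.
Codon 5 AAU (Asn): 31.2 per 1000.
Lowest frequency is 6.7 at codon 1.

1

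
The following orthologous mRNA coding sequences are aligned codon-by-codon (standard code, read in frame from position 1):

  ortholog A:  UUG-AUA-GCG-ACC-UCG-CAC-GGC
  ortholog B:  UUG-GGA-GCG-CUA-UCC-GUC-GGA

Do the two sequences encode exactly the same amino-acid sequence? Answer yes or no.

no

Codon 1: UUG Leu / UUG Leu — identical.
Codon 2: AUA Ile / GGA Gly — nonsynonymous.
Codon 3: GCG Ala / GCG Ala — identical.
Codon 4: ACC Thr / CUA Leu — nonsynonymous.
Codon 5: UCG Ser / UCC Ser — synonymous.
Codon 6: CAC His / GUC Val — nonsynonymous.
Codon 7: GGC Gly / GGA Gly — synonymous.
Nonsynonymous differences: 3 → different protein.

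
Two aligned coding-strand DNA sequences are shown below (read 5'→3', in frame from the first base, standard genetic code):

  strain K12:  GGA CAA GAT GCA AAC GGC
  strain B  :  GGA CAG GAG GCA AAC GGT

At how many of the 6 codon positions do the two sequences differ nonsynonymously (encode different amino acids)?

1

Codon 1: GGA Gly / GGA Gly — identical.
Codon 2: CAA Gln / CAG Gln — synonymous.
Codon 3: GAT Asp / GAG Glu — nonsynonymous.
Codon 4: GCA Ala / GCA Ala — identical.
Codon 5: AAC Asn / AAC Asn — identical.
Codon 6: GGC Gly / GGT Gly — synonymous.
Nonsynonymous differences: 1.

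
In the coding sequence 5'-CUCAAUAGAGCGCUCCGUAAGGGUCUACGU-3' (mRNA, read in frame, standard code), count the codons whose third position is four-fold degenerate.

Codon 1 CUC (Leu): third position 4-fold.
Codon 2 AAU (Asn): third position 2-fold.
Codon 3 AGA (Arg): third position 2-fold.
Codon 4 GCG (Ala): third position 4-fold.
Codon 5 CUC (Leu): third position 4-fold.
Codon 6 CGU (Arg): third position 4-fold.
Codon 7 AAG (Lys): third position 2-fold.
Codon 8 GGU (Gly): third position 4-fold.
Codon 9 CUA (Leu): third position 4-fold.
Codon 10 CGU (Arg): third position 4-fold.
Four-fold degenerate third positions: 7.

7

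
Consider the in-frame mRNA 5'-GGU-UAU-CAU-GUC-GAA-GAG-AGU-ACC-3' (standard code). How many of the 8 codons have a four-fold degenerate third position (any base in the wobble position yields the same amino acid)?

Codon 1 GGU (Gly): third position 4-fold.
Codon 2 UAU (Tyr): third position 2-fold.
Codon 3 CAU (His): third position 2-fold.
Codon 4 GUC (Val): third position 4-fold.
Codon 5 GAA (Glu): third position 2-fold.
Codon 6 GAG (Glu): third position 2-fold.
Codon 7 AGU (Ser): third position 2-fold.
Codon 8 ACC (Thr): third position 4-fold.
Four-fold degenerate third positions: 3.

3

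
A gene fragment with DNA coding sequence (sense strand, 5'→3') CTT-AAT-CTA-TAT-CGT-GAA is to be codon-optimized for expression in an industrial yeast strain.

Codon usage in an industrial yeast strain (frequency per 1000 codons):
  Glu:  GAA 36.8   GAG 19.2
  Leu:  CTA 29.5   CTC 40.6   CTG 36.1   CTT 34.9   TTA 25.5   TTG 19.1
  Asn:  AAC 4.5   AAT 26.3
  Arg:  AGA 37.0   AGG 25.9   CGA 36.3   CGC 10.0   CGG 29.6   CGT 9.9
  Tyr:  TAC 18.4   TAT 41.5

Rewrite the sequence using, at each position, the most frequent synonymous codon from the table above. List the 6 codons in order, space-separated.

Codon 1 (Leu): best is CTC at 40.6.
Codon 2 (Asn): best is AAT at 26.3.
Codon 3 (Leu): best is CTC at 40.6.
Codon 4 (Tyr): best is TAT at 41.5.
Codon 5 (Arg): best is AGA at 37.0.
Codon 6 (Glu): best is GAA at 36.8.

CTC AAT CTC TAT AGA GAA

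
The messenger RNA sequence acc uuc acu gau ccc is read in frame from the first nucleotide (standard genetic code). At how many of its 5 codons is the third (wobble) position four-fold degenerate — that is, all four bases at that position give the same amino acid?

Codon 1 ACC (Thr): third position 4-fold.
Codon 2 UUC (Phe): third position 2-fold.
Codon 3 ACU (Thr): third position 4-fold.
Codon 4 GAU (Asp): third position 2-fold.
Codon 5 CCC (Pro): third position 4-fold.
Four-fold degenerate third positions: 3.

3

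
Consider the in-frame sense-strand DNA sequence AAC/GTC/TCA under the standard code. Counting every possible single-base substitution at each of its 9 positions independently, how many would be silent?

7

Codon 1 (AAC, Asn): 1 synonymous substitution.
Codon 2 (GTC, Val): 3 synonymous substitutions.
Codon 3 (TCA, Ser): 3 synonymous substitutions.
Total: 1 + 3 + 3 = 7.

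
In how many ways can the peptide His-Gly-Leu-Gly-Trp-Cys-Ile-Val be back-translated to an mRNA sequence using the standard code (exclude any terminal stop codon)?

4608

His: 2 codons.
Gly: 4 codons.
Leu: 6 codons.
Gly: 4 codons.
Trp: 1 codon.
Cys: 2 codons.
Ile: 3 codons.
Val: 4 codons.
2 × 4 × 6 × 4 × 1 × 2 × 3 × 4 = 4608.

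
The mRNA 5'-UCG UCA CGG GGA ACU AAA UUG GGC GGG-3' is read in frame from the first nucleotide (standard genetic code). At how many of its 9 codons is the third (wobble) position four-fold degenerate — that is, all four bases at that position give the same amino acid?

Codon 1 UCG (Ser): third position 4-fold.
Codon 2 UCA (Ser): third position 4-fold.
Codon 3 CGG (Arg): third position 4-fold.
Codon 4 GGA (Gly): third position 4-fold.
Codon 5 ACU (Thr): third position 4-fold.
Codon 6 AAA (Lys): third position 2-fold.
Codon 7 UUG (Leu): third position 2-fold.
Codon 8 GGC (Gly): third position 4-fold.
Codon 9 GGG (Gly): third position 4-fold.
Four-fold degenerate third positions: 7.

7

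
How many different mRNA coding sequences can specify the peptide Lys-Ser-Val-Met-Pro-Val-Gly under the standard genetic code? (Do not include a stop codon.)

3072

Lys: 2 codons.
Ser: 6 codons.
Val: 4 codons.
Met: 1 codon.
Pro: 4 codons.
Val: 4 codons.
Gly: 4 codons.
2 × 6 × 4 × 1 × 4 × 4 × 4 = 3072.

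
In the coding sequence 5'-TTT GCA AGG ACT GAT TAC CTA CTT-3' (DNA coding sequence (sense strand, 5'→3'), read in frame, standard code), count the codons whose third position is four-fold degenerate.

Codon 1 TTT (Phe): third position 2-fold.
Codon 2 GCA (Ala): third position 4-fold.
Codon 3 AGG (Arg): third position 2-fold.
Codon 4 ACT (Thr): third position 4-fold.
Codon 5 GAT (Asp): third position 2-fold.
Codon 6 TAC (Tyr): third position 2-fold.
Codon 7 CTA (Leu): third position 4-fold.
Codon 8 CTT (Leu): third position 4-fold.
Four-fold degenerate third positions: 4.

4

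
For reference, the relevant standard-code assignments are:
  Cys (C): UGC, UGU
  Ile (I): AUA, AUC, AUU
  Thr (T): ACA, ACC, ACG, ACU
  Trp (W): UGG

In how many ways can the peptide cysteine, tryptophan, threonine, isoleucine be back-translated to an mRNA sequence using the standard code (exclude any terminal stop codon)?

24

Cys: 2 codons.
Trp: 1 codon.
Thr: 4 codons.
Ile: 3 codons.
2 × 1 × 4 × 3 = 24.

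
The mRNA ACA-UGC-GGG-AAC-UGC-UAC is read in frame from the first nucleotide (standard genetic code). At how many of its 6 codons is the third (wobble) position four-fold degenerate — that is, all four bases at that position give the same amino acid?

Codon 1 ACA (Thr): third position 4-fold.
Codon 2 UGC (Cys): third position 2-fold.
Codon 3 GGG (Gly): third position 4-fold.
Codon 4 AAC (Asn): third position 2-fold.
Codon 5 UGC (Cys): third position 2-fold.
Codon 6 UAC (Tyr): third position 2-fold.
Four-fold degenerate third positions: 2.

2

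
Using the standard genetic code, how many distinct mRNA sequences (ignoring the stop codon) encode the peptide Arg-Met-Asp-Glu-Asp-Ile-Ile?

432

Arg: 6 codons.
Met: 1 codon.
Asp: 2 codons.
Glu: 2 codons.
Asp: 2 codons.
Ile: 3 codons.
Ile: 3 codons.
6 × 1 × 2 × 2 × 2 × 3 × 3 = 432.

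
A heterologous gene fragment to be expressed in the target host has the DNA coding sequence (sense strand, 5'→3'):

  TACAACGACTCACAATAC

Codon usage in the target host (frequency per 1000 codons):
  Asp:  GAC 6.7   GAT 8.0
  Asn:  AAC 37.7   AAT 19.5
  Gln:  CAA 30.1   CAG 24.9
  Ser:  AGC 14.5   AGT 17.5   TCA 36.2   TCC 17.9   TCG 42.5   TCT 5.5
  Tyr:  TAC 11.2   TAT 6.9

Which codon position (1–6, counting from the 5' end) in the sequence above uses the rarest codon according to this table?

Codon 1 TAC (Tyr): 11.2 per 1000.
Codon 2 AAC (Asn): 37.7 per 1000.
Codon 3 GAC (Asp): 6.7 per 1000.
Codon 4 TCA (Ser): 36.2 per 1000.
Codon 5 CAA (Gln): 30.1 per 1000.
Codon 6 TAC (Tyr): 11.2 per 1000.
Lowest frequency is 6.7 at codon 3.

3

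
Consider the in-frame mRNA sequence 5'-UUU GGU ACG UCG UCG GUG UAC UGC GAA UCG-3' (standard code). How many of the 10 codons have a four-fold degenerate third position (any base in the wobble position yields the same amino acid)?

Codon 1 UUU (Phe): third position 2-fold.
Codon 2 GGU (Gly): third position 4-fold.
Codon 3 ACG (Thr): third position 4-fold.
Codon 4 UCG (Ser): third position 4-fold.
Codon 5 UCG (Ser): third position 4-fold.
Codon 6 GUG (Val): third position 4-fold.
Codon 7 UAC (Tyr): third position 2-fold.
Codon 8 UGC (Cys): third position 2-fold.
Codon 9 GAA (Glu): third position 2-fold.
Codon 10 UCG (Ser): third position 4-fold.
Four-fold degenerate third positions: 6.

6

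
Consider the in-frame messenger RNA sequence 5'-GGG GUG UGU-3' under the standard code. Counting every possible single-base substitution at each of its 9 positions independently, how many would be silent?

7

Codon 1 (GGG, Gly): 3 synonymous substitutions.
Codon 2 (GUG, Val): 3 synonymous substitutions.
Codon 3 (UGU, Cys): 1 synonymous substitution.
Total: 3 + 3 + 1 = 7.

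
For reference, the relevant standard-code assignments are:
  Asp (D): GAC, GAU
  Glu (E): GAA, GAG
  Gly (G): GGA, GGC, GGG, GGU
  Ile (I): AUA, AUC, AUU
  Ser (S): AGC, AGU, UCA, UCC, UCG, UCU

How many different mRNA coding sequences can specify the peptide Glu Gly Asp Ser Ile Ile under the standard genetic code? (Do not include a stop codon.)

Glu: 2 codons.
Gly: 4 codons.
Asp: 2 codons.
Ser: 6 codons.
Ile: 3 codons.
Ile: 3 codons.
2 × 4 × 2 × 6 × 3 × 3 = 864.

864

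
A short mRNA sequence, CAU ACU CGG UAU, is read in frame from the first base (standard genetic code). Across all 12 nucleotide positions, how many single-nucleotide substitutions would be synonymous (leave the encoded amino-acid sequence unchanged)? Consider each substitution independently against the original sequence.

9

Codon 1 (CAU, His): 1 synonymous substitution.
Codon 2 (ACU, Thr): 3 synonymous substitutions.
Codon 3 (CGG, Arg): 4 synonymous substitutions.
Codon 4 (UAU, Tyr): 1 synonymous substitution.
Total: 1 + 3 + 4 + 1 = 9.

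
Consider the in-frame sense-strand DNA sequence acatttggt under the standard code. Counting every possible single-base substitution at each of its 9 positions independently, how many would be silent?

Codon 1 (ACA, Thr): 3 synonymous substitutions.
Codon 2 (TTT, Phe): 1 synonymous substitution.
Codon 3 (GGT, Gly): 3 synonymous substitutions.
Total: 3 + 1 + 3 = 7.

7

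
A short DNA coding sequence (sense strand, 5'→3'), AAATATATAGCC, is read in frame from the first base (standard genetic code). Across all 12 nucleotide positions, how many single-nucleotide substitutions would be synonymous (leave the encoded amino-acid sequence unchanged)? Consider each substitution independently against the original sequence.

Codon 1 (AAA, Lys): 1 synonymous substitution.
Codon 2 (TAT, Tyr): 1 synonymous substitution.
Codon 3 (ATA, Ile): 2 synonymous substitutions.
Codon 4 (GCC, Ala): 3 synonymous substitutions.
Total: 1 + 1 + 2 + 3 = 7.

7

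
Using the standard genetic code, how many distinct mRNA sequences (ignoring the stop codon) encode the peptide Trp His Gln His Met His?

16

Trp: 1 codon.
His: 2 codons.
Gln: 2 codons.
His: 2 codons.
Met: 1 codon.
His: 2 codons.
1 × 2 × 2 × 2 × 1 × 2 = 16.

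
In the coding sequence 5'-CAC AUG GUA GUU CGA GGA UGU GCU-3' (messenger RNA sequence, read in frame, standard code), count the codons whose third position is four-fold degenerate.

Codon 1 CAC (His): third position 2-fold.
Codon 2 AUG (Met): third position 1-fold.
Codon 3 GUA (Val): third position 4-fold.
Codon 4 GUU (Val): third position 4-fold.
Codon 5 CGA (Arg): third position 4-fold.
Codon 6 GGA (Gly): third position 4-fold.
Codon 7 UGU (Cys): third position 2-fold.
Codon 8 GCU (Ala): third position 4-fold.
Four-fold degenerate third positions: 5.

5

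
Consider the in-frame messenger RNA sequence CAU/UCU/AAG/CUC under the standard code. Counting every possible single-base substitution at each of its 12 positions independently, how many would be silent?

Codon 1 (CAU, His): 1 synonymous substitution.
Codon 2 (UCU, Ser): 3 synonymous substitutions.
Codon 3 (AAG, Lys): 1 synonymous substitution.
Codon 4 (CUC, Leu): 3 synonymous substitutions.
Total: 1 + 3 + 1 + 3 = 8.

8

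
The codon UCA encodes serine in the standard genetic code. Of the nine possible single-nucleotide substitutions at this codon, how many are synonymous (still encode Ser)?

Position 1: none → 0 synonymous.
Position 2: none → 0 synonymous.
Position 3: UCU, UCC, UCG → 3 synonymous.
Total: 0 + 0 + 3 = 3.

3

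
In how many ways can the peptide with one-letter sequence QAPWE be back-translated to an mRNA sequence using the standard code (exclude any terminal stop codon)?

Gln: 2 codons.
Ala: 4 codons.
Pro: 4 codons.
Trp: 1 codon.
Glu: 2 codons.
2 × 4 × 4 × 1 × 2 = 64.

64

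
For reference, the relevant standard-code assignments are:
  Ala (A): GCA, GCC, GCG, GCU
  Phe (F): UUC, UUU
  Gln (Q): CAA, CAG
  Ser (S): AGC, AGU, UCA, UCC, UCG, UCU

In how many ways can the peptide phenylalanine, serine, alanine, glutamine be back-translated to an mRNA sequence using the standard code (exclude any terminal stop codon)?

Phe: 2 codons.
Ser: 6 codons.
Ala: 4 codons.
Gln: 2 codons.
2 × 6 × 4 × 2 = 96.

96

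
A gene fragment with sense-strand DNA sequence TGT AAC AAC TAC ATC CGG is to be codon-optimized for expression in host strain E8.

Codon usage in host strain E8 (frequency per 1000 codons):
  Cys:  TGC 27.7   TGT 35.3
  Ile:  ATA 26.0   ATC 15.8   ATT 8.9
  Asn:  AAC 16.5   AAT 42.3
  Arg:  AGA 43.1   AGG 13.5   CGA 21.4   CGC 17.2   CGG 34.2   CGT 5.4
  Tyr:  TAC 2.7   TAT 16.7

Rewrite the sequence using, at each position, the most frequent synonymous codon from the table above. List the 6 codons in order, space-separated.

TGT AAT AAT TAT ATA AGA

Codon 1 (Cys): best is TGT at 35.3.
Codon 2 (Asn): best is AAT at 42.3.
Codon 3 (Asn): best is AAT at 42.3.
Codon 4 (Tyr): best is TAT at 16.7.
Codon 5 (Ile): best is ATA at 26.0.
Codon 6 (Arg): best is AGA at 43.1.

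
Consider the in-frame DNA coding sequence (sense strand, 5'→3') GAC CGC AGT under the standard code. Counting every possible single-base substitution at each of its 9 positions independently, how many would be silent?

5

Codon 1 (GAC, Asp): 1 synonymous substitution.
Codon 2 (CGC, Arg): 3 synonymous substitutions.
Codon 3 (AGT, Ser): 1 synonymous substitution.
Total: 1 + 3 + 1 = 5.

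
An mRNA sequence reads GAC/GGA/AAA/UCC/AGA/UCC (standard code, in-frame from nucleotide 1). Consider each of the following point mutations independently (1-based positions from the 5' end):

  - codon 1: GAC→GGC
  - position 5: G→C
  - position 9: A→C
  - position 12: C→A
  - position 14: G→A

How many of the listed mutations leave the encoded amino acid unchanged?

Codon 1: GAC (Asp) → GGC (Gly) — missense.
Codon 2: GGA (Gly) → GCA (Ala) — missense.
Codon 3: AAA (Lys) → AAC (Asn) — missense.
Codon 4: UCC (Ser) → UCA (Ser) — synonymous.
Codon 5: AGA (Arg) → AAA (Lys) — missense.
Synonymous: 1 of 5.

1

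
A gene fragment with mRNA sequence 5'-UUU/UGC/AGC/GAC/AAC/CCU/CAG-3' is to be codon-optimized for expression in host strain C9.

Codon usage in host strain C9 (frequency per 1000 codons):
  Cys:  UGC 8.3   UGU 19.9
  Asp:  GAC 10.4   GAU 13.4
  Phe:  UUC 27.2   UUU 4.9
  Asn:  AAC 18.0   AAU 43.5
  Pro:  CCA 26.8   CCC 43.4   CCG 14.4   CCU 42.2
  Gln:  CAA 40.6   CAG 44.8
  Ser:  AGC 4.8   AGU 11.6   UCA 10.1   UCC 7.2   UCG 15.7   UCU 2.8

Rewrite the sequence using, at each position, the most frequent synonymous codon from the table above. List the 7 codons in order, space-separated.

Codon 1 (Phe): best is UUC at 27.2.
Codon 2 (Cys): best is UGU at 19.9.
Codon 3 (Ser): best is UCG at 15.7.
Codon 4 (Asp): best is GAU at 13.4.
Codon 5 (Asn): best is AAU at 43.5.
Codon 6 (Pro): best is CCC at 43.4.
Codon 7 (Gln): best is CAG at 44.8.

UUC UGU UCG GAU AAU CCC CAG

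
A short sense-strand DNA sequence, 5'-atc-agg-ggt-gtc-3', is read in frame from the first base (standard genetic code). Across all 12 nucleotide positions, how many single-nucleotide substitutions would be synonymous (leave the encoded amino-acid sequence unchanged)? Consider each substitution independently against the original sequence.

10

Codon 1 (ATC, Ile): 2 synonymous substitutions.
Codon 2 (AGG, Arg): 2 synonymous substitutions.
Codon 3 (GGT, Gly): 3 synonymous substitutions.
Codon 4 (GTC, Val): 3 synonymous substitutions.
Total: 2 + 2 + 3 + 3 = 10.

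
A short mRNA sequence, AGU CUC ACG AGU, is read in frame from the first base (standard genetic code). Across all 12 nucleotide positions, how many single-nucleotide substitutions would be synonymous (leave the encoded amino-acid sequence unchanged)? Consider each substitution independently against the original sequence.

8

Codon 1 (AGU, Ser): 1 synonymous substitution.
Codon 2 (CUC, Leu): 3 synonymous substitutions.
Codon 3 (ACG, Thr): 3 synonymous substitutions.
Codon 4 (AGU, Ser): 1 synonymous substitution.
Total: 1 + 3 + 3 + 1 = 8.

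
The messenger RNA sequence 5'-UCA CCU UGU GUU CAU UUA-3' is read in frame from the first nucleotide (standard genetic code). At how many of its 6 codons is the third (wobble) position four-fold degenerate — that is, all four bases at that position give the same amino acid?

3

Codon 1 UCA (Ser): third position 4-fold.
Codon 2 CCU (Pro): third position 4-fold.
Codon 3 UGU (Cys): third position 2-fold.
Codon 4 GUU (Val): third position 4-fold.
Codon 5 CAU (His): third position 2-fold.
Codon 6 UUA (Leu): third position 2-fold.
Four-fold degenerate third positions: 3.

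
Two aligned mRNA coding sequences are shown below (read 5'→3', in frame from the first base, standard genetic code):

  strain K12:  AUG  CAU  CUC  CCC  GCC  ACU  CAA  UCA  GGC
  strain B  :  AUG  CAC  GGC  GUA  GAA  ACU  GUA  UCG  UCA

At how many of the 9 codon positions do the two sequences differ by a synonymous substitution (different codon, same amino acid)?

Codon 1: AUG Met / AUG Met — identical.
Codon 2: CAU His / CAC His — synonymous.
Codon 3: CUC Leu / GGC Gly — nonsynonymous.
Codon 4: CCC Pro / GUA Val — nonsynonymous.
Codon 5: GCC Ala / GAA Glu — nonsynonymous.
Codon 6: ACU Thr / ACU Thr — identical.
Codon 7: CAA Gln / GUA Val — nonsynonymous.
Codon 8: UCA Ser / UCG Ser — synonymous.
Codon 9: GGC Gly / UCA Ser — nonsynonymous.
Synonymous differences: 2.

2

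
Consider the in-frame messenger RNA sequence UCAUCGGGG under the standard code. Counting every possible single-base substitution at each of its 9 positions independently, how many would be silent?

9

Codon 1 (UCA, Ser): 3 synonymous substitutions.
Codon 2 (UCG, Ser): 3 synonymous substitutions.
Codon 3 (GGG, Gly): 3 synonymous substitutions.
Total: 3 + 3 + 3 = 9.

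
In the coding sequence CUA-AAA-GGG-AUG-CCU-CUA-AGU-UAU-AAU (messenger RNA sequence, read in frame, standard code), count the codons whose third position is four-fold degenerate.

Codon 1 CUA (Leu): third position 4-fold.
Codon 2 AAA (Lys): third position 2-fold.
Codon 3 GGG (Gly): third position 4-fold.
Codon 4 AUG (Met): third position 1-fold.
Codon 5 CCU (Pro): third position 4-fold.
Codon 6 CUA (Leu): third position 4-fold.
Codon 7 AGU (Ser): third position 2-fold.
Codon 8 UAU (Tyr): third position 2-fold.
Codon 9 AAU (Asn): third position 2-fold.
Four-fold degenerate third positions: 4.

4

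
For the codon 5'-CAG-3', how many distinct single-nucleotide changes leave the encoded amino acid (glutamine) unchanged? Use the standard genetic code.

1

Position 1: none → 0 synonymous.
Position 2: none → 0 synonymous.
Position 3: CAA → 1 synonymous.
Total: 0 + 0 + 1 = 1.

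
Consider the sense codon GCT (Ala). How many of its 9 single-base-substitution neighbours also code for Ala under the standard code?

Position 1: none → 0 synonymous.
Position 2: none → 0 synonymous.
Position 3: GCC, GCA, GCG → 3 synonymous.
Total: 0 + 0 + 3 = 3.

3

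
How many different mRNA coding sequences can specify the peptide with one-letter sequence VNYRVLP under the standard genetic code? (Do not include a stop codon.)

9216

Val: 4 codons.
Asn: 2 codons.
Tyr: 2 codons.
Arg: 6 codons.
Val: 4 codons.
Leu: 6 codons.
Pro: 4 codons.
4 × 2 × 2 × 6 × 4 × 6 × 4 = 9216.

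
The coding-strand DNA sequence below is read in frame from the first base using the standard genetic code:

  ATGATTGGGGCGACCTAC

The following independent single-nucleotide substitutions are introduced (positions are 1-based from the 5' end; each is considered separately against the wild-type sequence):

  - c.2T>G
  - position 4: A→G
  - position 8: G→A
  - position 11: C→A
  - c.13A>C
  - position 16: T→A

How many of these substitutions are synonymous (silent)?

Codon 1: ATG (Met) → AGG (Arg) — missense.
Codon 2: ATT (Ile) → GTT (Val) — missense.
Codon 3: GGG (Gly) → GAG (Glu) — missense.
Codon 4: GCG (Ala) → GAG (Glu) — missense.
Codon 5: ACC (Thr) → CCC (Pro) — missense.
Codon 6: TAC (Tyr) → AAC (Asn) — missense.
Synonymous: 0 of 6.

0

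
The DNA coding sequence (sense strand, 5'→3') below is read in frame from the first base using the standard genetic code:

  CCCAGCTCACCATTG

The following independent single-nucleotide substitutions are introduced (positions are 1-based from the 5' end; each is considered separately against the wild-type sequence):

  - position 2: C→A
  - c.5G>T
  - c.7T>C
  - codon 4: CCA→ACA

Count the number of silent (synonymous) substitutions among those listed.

0

Codon 1: CCC (Pro) → CAC (His) — missense.
Codon 2: AGC (Ser) → ATC (Ile) — missense.
Codon 3: TCA (Ser) → CCA (Pro) — missense.
Codon 4: CCA (Pro) → ACA (Thr) — missense.
Synonymous: 0 of 4.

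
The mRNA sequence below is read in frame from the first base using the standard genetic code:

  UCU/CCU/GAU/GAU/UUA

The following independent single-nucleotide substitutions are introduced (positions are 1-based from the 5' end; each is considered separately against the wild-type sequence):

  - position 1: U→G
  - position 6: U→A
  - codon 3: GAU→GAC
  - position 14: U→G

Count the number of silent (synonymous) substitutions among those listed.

2

Codon 1: UCU (Ser) → GCU (Ala) — missense.
Codon 2: CCU (Pro) → CCA (Pro) — synonymous.
Codon 3: GAU (Asp) → GAC (Asp) — synonymous.
Codon 5: UUA (Leu) → UGA (Stop) — nonsense.
Synonymous: 2 of 4.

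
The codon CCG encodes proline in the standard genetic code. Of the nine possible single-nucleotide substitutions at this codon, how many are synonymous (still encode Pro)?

Position 1: none → 0 synonymous.
Position 2: none → 0 synonymous.
Position 3: CCU, CCC, CCA → 3 synonymous.
Total: 0 + 0 + 3 = 3.

3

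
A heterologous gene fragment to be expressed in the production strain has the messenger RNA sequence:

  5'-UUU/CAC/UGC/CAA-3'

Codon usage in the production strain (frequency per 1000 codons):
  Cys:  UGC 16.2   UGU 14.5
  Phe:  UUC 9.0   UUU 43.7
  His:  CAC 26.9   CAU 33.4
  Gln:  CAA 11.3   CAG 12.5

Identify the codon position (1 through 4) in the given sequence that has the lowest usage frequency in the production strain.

4

Codon 1 UUU (Phe): 43.7 per 1000.
Codon 2 CAC (His): 26.9 per 1000.
Codon 3 UGC (Cys): 16.2 per 1000.
Codon 4 CAA (Gln): 11.3 per 1000.
Lowest frequency is 11.3 at codon 4.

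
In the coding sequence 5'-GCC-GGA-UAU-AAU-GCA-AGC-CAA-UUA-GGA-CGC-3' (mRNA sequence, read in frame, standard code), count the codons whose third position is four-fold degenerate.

5

Codon 1 GCC (Ala): third position 4-fold.
Codon 2 GGA (Gly): third position 4-fold.
Codon 3 UAU (Tyr): third position 2-fold.
Codon 4 AAU (Asn): third position 2-fold.
Codon 5 GCA (Ala): third position 4-fold.
Codon 6 AGC (Ser): third position 2-fold.
Codon 7 CAA (Gln): third position 2-fold.
Codon 8 UUA (Leu): third position 2-fold.
Codon 9 GGA (Gly): third position 4-fold.
Codon 10 CGC (Arg): third position 4-fold.
Four-fold degenerate third positions: 5.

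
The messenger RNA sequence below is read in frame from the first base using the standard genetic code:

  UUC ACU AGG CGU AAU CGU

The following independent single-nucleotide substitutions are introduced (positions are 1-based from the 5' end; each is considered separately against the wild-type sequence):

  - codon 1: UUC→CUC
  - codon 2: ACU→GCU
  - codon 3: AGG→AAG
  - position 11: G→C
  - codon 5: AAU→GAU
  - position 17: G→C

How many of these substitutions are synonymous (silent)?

0

Codon 1: UUC (Phe) → CUC (Leu) — missense.
Codon 2: ACU (Thr) → GCU (Ala) — missense.
Codon 3: AGG (Arg) → AAG (Lys) — missense.
Codon 4: CGU (Arg) → CCU (Pro) — missense.
Codon 5: AAU (Asn) → GAU (Asp) — missense.
Codon 6: CGU (Arg) → CCU (Pro) — missense.
Synonymous: 0 of 6.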